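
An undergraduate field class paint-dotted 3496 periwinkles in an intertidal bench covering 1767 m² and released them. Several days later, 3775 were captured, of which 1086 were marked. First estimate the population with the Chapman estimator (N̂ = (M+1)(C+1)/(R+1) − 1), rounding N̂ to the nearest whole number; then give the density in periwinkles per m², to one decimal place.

N̂ = 3497·3776/1087 − 1 = 13204672/1087 − 1 ≈ 12146.8 → 12147
Density = N̂ / area = 12147 / 1767 ≈ 6.87 → 6.9 per m²

density ≈ 6.9 periwinkles per m²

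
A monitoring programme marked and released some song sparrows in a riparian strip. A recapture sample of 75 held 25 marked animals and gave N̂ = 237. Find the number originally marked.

M = 79

From N = M·C/R: M = N·R / C = 237·25 / 75 = 5925 / 75 = 79.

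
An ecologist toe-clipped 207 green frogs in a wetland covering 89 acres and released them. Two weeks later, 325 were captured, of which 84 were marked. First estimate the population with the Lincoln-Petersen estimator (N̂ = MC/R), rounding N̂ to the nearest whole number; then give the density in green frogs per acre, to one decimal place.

N̂ = 207·325/84 = 67275/84 ≈ 800.9 → 801
Density = N̂ / area = 801 / 89 = 9.0 per acre

density ≈ 9.0 green frogs per acre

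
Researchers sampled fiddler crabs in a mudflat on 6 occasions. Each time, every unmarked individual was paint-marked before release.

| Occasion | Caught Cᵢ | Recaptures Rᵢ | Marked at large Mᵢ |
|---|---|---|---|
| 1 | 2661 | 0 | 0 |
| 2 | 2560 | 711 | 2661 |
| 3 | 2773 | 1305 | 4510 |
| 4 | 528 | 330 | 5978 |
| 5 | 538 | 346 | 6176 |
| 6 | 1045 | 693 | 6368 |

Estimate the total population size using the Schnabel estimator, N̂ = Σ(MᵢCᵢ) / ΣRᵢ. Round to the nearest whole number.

N ≈ 9587

Σ MᵢCᵢ = 0·2661 + 2661·2560 + 4510·2773 + 5978·528 + 6176·538 + 6368·1045 = 0 + 6812160 + 12506230 + 3156384 + 3322688 + 6654560 = 32452022
Σ Rᵢ = 0 + 711 + 1305 + 330 + 346 + 693 = 3385
N̂ = 32452022 / 3385 ≈ 9587.0 → 9587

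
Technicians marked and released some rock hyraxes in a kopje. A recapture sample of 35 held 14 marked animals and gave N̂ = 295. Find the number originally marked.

M = 118

From N = M·C/R: M = N·R / C = 295·14 / 35 = 4130 / 35 = 118.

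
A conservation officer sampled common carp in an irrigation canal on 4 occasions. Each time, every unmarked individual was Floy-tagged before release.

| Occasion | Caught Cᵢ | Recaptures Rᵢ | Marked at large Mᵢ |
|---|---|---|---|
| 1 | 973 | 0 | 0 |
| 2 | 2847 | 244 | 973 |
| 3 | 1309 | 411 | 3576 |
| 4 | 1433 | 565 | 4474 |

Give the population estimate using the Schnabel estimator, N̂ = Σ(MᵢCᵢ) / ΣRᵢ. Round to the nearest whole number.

N ≈ 11,363

Σ MᵢCᵢ = 0·973 + 973·2847 + 3576·1309 + 4474·1433 = 0 + 2770131 + 4680984 + 6411242 = 13862357
Σ Rᵢ = 0 + 244 + 411 + 565 = 1220
N̂ = 13862357 / 1220 ≈ 11362.6 → 11363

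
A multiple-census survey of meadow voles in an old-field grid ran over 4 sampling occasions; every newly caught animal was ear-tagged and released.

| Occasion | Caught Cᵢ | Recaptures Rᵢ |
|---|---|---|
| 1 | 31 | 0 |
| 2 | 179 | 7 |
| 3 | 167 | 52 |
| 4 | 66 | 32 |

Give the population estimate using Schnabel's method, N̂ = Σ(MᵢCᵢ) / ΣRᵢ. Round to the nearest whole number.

Marked at large before each occasion: Mᵢ = Σⱼ<ᵢ (Cⱼ − Rⱼ) → M1=0, M2=31, M3=203, M4=318
Σ MᵢCᵢ = 0·31 + 31·179 + 203·167 + 318·66 = 0 + 5549 + 33901 + 20988 = 60438
Σ Rᵢ = 0 + 7 + 52 + 32 = 91
N̂ = 60438 / 91 ≈ 664.2 → 664

N ≈ 664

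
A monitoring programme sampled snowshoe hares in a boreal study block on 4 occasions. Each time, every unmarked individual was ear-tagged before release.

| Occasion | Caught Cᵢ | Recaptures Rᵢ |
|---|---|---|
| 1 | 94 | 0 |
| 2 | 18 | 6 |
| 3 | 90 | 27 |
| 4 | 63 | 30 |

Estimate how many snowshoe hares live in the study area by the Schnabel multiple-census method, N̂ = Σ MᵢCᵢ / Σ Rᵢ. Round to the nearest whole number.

N ≈ 347

Marked at large before each occasion: Mᵢ = Σⱼ<ᵢ (Cⱼ − Rⱼ) → M1=0, M2=94, M3=106, M4=169
Σ MᵢCᵢ = 0·94 + 94·18 + 106·90 + 169·63 = 0 + 1692 + 9540 + 10647 = 21879
Σ Rᵢ = 0 + 6 + 27 + 30 = 63
N̂ = 21879 / 63 ≈ 347.3 → 347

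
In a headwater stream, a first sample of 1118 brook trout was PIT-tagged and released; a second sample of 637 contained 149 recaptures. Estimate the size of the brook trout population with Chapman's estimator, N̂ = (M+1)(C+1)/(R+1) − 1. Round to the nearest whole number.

N̂ = (1118+1)(637+1)/(149+1) − 1 = 1119·638/150 − 1
= 713922/150 − 1 ≈ 4759.48 − 1 ≈ 4758.48 → 4758

N ≈ 4758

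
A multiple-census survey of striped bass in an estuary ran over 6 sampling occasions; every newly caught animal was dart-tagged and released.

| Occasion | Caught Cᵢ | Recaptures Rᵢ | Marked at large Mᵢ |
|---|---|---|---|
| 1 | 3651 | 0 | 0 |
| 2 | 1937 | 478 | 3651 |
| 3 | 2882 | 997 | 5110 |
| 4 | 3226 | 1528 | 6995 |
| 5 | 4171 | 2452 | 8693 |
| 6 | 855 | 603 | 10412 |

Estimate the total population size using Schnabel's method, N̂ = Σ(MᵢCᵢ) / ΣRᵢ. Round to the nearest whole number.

Σ MᵢCᵢ = 0·3651 + 3651·1937 + 5110·2882 + 6995·3226 + 8693·4171 + 10412·855 = 0 + 7071987 + 14727020 + 22565870 + 36258503 + 8902260 = 89525640
Σ Rᵢ = 0 + 478 + 997 + 1528 + 2452 + 603 = 6058
N̂ = 89525640 / 6058 ≈ 14778.1 → 14778

N ≈ 14,778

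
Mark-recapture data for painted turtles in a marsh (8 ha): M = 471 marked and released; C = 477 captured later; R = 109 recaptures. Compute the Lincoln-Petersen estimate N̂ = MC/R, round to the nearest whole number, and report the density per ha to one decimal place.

density ≈ 257.6 painted turtles per ha

N̂ = 471·477/109 = 224667/109 ≈ 2061.2 → 2061
Density = N̂ / area = 2061 / 8 ≈ 257.62 → 257.6 per ha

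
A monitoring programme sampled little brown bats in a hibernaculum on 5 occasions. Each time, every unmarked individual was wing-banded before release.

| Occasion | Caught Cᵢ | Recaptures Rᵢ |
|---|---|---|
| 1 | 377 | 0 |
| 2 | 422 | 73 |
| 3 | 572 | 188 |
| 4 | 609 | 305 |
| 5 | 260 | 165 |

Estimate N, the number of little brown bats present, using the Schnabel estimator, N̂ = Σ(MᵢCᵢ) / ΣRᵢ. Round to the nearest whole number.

N ≈ 2213

Marked at large before each occasion: Mᵢ = Σⱼ<ᵢ (Cⱼ − Rⱼ) → M1=0, M2=377, M3=726, M4=1110, M5=1414
Σ MᵢCᵢ = 0·377 + 377·422 + 726·572 + 1110·609 + 1414·260 = 0 + 159094 + 415272 + 675990 + 367640 = 1617996
Σ Rᵢ = 0 + 73 + 188 + 305 + 165 = 731
N̂ = 1617996 / 731 ≈ 2213.4 → 2213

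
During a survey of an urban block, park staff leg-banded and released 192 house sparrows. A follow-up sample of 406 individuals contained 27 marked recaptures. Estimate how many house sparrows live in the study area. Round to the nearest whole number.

The marked fraction in the recapture sample should equal the marked fraction in the population: 27/406 = 192/N.
N = (192 × 406) / 27 = 77952 / 27 ≈ 2887.1 → 2887

N ≈ 2887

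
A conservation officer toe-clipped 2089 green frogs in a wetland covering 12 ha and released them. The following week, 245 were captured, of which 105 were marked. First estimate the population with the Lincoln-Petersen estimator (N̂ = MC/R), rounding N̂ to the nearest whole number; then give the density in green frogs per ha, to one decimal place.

N̂ = 2089·245/105 = 511805/105 ≈ 4874.3 → 4874
Density = N̂ / area = 4874 / 12 ≈ 406.17 → 406.2 per ha

density ≈ 406.2 green frogs per ha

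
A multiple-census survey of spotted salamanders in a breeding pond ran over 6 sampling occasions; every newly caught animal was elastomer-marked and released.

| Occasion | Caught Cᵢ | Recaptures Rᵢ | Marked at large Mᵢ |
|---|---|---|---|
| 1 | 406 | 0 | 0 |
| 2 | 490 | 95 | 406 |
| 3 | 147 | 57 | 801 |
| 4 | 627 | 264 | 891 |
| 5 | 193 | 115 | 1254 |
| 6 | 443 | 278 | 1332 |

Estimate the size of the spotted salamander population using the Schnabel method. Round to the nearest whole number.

Σ MᵢCᵢ = 0·406 + 406·490 + 801·147 + 891·627 + 1254·193 + 1332·443 = 0 + 198940 + 117747 + 558657 + 242022 + 590076 = 1707442
Σ Rᵢ = 0 + 95 + 57 + 264 + 115 + 278 = 809
N̂ = 1707442 / 809 ≈ 2110.6 → 2111

N ≈ 2111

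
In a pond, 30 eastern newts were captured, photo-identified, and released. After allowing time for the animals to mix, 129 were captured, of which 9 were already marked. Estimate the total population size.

N = 430

The marked fraction in the recapture sample should equal the marked fraction in the population: 9/129 = 30/N.
N = (30 × 129) / 9 = 3870 / 9 = 430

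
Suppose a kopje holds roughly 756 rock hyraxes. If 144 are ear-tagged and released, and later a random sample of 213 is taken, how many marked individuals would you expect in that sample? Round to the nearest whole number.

The marked fraction of the population is 144/756, so in a sample of 213 expect C·(M/N) marked.
E[R] = 144 × 213 / 756 = 30672 / 756 ≈ 40.6 → 41

expected recaptures ≈ 41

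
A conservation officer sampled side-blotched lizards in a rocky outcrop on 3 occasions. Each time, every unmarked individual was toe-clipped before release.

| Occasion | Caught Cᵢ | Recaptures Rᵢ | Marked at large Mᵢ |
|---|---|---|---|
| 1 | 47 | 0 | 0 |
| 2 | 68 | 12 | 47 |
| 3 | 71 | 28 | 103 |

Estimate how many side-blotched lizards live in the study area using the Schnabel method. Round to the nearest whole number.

Σ MᵢCᵢ = 0·47 + 47·68 + 103·71 = 0 + 3196 + 7313 = 10509
Σ Rᵢ = 0 + 12 + 28 = 40
N̂ = 10509 / 40 ≈ 262.7 → 263

N ≈ 263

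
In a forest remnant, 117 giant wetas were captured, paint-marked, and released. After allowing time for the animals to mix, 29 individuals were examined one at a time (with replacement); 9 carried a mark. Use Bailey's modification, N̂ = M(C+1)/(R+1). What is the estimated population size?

N̂ = 117·(29+1)/(9+1) = 117·30/10 = 3510/10 = 351

N = 351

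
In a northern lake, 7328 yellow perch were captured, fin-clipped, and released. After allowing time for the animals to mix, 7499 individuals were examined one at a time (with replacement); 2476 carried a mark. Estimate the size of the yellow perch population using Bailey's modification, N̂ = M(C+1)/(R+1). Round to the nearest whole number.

N ≈ 22,188

N̂ = 7328·(7499+1)/(2476+1) = 7328·7500/2477 = 54960000/2477 ≈ 22188.1 → 22188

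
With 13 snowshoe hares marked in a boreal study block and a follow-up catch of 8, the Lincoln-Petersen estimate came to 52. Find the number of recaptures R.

R = 2

From N = M·C/R: R = M·C / N = 13·8 / 52 = 104 / 52 = 2.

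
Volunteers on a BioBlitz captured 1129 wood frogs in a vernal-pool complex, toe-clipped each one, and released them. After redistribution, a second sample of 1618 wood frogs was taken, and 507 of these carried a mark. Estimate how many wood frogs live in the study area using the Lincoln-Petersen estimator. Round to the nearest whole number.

N ≈ 3603

N = (1129 × 1618) / 507 = 1826722 / 507 ≈ 3603.0 → 3603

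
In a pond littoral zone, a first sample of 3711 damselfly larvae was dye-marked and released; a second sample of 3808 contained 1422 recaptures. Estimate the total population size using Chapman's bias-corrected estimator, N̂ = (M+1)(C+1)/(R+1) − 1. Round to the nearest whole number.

N̂ = (3711+1)(3808+1)/(1422+1) − 1 = 3712·3809/1423 − 1
= 14139008/1423 − 1 ≈ 9936.1 − 1 ≈ 9935.1 → 9935

N ≈ 9935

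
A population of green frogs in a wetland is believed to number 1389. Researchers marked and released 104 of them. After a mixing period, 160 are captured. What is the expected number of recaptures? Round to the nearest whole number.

The marked fraction of the population is 104/1389, so in a sample of 160 expect C·(M/N) marked.
E[R] = 104 × 160 / 1389 = 16640 / 1389 ≈ 12.0 → 12

expected recaptures ≈ 12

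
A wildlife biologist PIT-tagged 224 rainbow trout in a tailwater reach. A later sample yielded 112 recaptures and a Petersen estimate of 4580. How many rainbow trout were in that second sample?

From N = M·C/R: C = N·R / M = 4580·112 / 224 = 512960 / 224 = 2290.

C = 2290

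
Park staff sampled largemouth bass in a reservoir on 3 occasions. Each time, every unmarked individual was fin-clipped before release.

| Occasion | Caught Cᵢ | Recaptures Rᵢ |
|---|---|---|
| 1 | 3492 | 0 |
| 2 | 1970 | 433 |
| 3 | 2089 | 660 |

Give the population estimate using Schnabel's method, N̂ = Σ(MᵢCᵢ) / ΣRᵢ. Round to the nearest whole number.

N ≈ 15,906

Marked at large before each occasion: Mᵢ = Σⱼ<ᵢ (Cⱼ − Rⱼ) → M1=0, M2=3492, M3=5029
Σ MᵢCᵢ = 0·3492 + 3492·1970 + 5029·2089 = 0 + 6879240 + 10505581 = 17384821
Σ Rᵢ = 0 + 433 + 660 = 1093
N̂ = 17384821 / 1093 ≈ 15905.6 → 15906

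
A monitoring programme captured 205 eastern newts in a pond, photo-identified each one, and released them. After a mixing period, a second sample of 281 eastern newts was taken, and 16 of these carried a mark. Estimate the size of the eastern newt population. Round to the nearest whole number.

N ≈ 3600

If marked individuals mix randomly, R/C ≈ M/N, giving N ≈ M·C/R.
N = (205 × 281) / 16 = 57605 / 16 ≈ 3600.3 → 3600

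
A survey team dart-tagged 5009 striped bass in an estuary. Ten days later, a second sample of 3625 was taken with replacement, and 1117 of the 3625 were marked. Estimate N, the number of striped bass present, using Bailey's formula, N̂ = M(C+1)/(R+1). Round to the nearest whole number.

N̂ = 5009·(3625+1)/(1117+1) = 5009·3626/1118 = 18162634/1118 ≈ 16245.6 → 16246

N ≈ 16,246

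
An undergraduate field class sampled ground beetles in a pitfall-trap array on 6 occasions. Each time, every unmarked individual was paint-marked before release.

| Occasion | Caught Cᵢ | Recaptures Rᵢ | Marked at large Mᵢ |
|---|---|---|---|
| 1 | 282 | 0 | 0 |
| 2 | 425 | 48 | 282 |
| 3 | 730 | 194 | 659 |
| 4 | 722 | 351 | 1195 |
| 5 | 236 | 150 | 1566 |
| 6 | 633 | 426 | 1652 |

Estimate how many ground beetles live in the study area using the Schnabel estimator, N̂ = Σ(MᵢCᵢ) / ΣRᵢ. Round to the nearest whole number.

N ≈ 2463

Σ MᵢCᵢ = 0·282 + 282·425 + 659·730 + 1195·722 + 1566·236 + 1652·633 = 0 + 119850 + 481070 + 862790 + 369576 + 1045716 = 2879002
Σ Rᵢ = 0 + 48 + 194 + 351 + 150 + 426 = 1169
N̂ = 2879002 / 1169 ≈ 2462.8 → 2463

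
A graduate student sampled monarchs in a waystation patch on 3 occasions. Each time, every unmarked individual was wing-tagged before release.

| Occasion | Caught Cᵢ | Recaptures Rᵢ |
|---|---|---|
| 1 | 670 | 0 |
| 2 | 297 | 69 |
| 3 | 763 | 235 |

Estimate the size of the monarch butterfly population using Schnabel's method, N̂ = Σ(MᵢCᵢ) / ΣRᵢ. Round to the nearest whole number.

Marked at large before each occasion: Mᵢ = Σⱼ<ᵢ (Cⱼ − Rⱼ) → M1=0, M2=670, M3=898
Σ MᵢCᵢ = 0·670 + 670·297 + 898·763 = 0 + 198990 + 685174 = 884164
Σ Rᵢ = 0 + 69 + 235 = 304
N̂ = 884164 / 304 ≈ 2908.4 → 2908

N ≈ 2908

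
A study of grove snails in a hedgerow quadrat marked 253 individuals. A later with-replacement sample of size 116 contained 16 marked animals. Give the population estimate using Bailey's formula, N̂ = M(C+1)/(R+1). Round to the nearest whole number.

N̂ = 253·(116+1)/(16+1) = 253·117/17 = 29601/17 ≈ 1741.2 → 1741

N ≈ 1741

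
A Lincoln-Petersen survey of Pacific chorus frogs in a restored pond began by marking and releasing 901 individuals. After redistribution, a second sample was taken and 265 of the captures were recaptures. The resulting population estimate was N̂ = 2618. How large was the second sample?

C = 770

From N = M·C/R: C = N·R / M = 2618·265 / 901 = 693770 / 901 = 770.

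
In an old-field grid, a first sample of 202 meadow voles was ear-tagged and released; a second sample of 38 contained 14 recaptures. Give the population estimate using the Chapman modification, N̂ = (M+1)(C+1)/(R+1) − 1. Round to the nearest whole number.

N ≈ 527

N̂ = (202+1)(38+1)/(14+1) − 1 = 203·39/15 − 1
= 7917/15 − 1 ≈ 527.8 − 1 ≈ 526.8 → 527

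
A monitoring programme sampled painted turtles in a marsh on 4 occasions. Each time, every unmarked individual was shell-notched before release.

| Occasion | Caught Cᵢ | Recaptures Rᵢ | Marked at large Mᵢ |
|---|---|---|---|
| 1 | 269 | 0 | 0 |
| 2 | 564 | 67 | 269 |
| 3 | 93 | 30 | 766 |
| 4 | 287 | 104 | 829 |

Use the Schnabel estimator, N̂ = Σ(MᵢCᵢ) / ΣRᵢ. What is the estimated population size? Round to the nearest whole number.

N ≈ 2293

Σ MᵢCᵢ = 0·269 + 269·564 + 766·93 + 829·287 = 0 + 151716 + 71238 + 237923 = 460877
Σ Rᵢ = 0 + 67 + 30 + 104 = 201
N̂ = 460877 / 201 ≈ 2292.9 → 2293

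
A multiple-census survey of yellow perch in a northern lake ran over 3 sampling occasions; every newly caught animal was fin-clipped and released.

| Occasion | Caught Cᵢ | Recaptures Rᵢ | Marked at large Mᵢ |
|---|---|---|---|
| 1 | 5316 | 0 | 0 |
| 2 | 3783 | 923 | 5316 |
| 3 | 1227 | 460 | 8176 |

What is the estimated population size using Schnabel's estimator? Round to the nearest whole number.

N ≈ 21,795

Σ MᵢCᵢ = 0·5316 + 5316·3783 + 8176·1227 = 0 + 20110428 + 10031952 = 30142380
Σ Rᵢ = 0 + 923 + 460 = 1383
N̂ = 30142380 / 1383 ≈ 21794.9 → 21795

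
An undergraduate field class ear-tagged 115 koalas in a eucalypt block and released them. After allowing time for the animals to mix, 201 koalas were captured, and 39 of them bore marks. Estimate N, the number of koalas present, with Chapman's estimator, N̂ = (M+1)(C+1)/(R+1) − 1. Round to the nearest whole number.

N̂ = (115+1)(201+1)/(39+1) − 1 = 116·202/40 − 1
= 23432/40 − 1 ≈ 585.8 − 1 ≈ 584.8 → 585

N ≈ 585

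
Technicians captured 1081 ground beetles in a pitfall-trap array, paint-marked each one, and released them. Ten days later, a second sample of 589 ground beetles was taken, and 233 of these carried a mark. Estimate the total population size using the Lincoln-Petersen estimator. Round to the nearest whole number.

N ≈ 2733

N = (1081 × 589) / 233 = 636709 / 233 ≈ 2732.7 → 2733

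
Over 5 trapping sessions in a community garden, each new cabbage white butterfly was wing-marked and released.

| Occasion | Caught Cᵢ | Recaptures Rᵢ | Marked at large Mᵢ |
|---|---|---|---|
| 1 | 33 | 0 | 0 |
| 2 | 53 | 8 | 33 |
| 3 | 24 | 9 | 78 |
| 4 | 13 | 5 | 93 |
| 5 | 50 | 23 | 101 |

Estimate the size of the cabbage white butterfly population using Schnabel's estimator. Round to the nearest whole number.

Σ MᵢCᵢ = 0·33 + 33·53 + 78·24 + 93·13 + 101·50 = 0 + 1749 + 1872 + 1209 + 5050 = 9880
Σ Rᵢ = 0 + 8 + 9 + 5 + 23 = 45
N̂ = 9880 / 45 ≈ 219.6 → 220

N ≈ 220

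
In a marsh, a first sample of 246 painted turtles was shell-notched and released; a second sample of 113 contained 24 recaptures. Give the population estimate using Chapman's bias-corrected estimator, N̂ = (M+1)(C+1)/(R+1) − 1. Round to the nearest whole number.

N̂ = (246+1)(113+1)/(24+1) − 1 = 247·114/25 − 1
= 28158/25 − 1 ≈ 1126.3 − 1 ≈ 1125.3 → 1125

N ≈ 1125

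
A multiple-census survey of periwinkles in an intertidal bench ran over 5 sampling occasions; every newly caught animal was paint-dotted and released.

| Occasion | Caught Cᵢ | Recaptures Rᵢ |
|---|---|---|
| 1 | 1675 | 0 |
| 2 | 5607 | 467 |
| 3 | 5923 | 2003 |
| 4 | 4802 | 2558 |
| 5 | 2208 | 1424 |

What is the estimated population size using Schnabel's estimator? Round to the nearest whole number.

N ≈ 20,143

Marked at large before each occasion: Mᵢ = Σⱼ<ᵢ (Cⱼ − Rⱼ) → M1=0, M2=1675, M3=6815, M4=10735, M5=12979
Σ MᵢCᵢ = 0·1675 + 1675·5607 + 6815·5923 + 10735·4802 + 12979·2208 = 0 + 9391725 + 40365245 + 51549470 + 28657632 = 129964072
Σ Rᵢ = 0 + 467 + 2003 + 2558 + 1424 = 6452
N̂ = 129964072 / 6452 ≈ 20143.2 → 20143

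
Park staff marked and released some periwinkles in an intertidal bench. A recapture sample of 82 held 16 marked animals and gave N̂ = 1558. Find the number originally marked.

From N = M·C/R: M = N·R / C = 1558·16 / 82 = 24928 / 82 = 304.

M = 304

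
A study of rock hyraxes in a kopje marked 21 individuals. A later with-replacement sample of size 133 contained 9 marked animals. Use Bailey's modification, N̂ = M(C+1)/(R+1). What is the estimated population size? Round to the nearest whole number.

N̂ = 21·(133+1)/(9+1) = 21·134/10 = 2814/10 ≈ 281.4 → 281

N ≈ 281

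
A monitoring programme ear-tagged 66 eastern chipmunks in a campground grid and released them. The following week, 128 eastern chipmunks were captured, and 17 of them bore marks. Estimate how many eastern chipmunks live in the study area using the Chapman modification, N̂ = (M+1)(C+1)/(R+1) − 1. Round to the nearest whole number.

N̂ = (66+1)(128+1)/(17+1) − 1 = 67·129/18 − 1
= 8643/18 − 1 ≈ 480.2 − 1 ≈ 479.2 → 479

N ≈ 479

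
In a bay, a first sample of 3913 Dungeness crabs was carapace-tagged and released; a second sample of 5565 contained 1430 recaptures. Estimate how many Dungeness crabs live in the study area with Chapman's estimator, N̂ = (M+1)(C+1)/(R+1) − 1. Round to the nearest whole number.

N ≈ 15,223

N̂ = (3913+1)(5565+1)/(1430+1) − 1 = 3914·5566/1431 − 1
= 21785324/1431 − 1 ≈ 15223.8 − 1 ≈ 15222.8 → 15223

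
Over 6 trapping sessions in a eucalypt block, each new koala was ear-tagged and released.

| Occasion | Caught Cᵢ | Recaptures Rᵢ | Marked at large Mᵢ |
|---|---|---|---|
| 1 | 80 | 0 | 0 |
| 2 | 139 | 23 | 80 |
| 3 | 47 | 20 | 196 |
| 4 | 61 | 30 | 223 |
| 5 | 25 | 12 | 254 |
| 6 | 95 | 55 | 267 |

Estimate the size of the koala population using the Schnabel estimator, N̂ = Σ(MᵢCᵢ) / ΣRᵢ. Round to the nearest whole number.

N ≈ 469

Σ MᵢCᵢ = 0·80 + 80·139 + 196·47 + 223·61 + 254·25 + 267·95 = 0 + 11120 + 9212 + 13603 + 6350 + 25365 = 65650
Σ Rᵢ = 0 + 23 + 20 + 30 + 12 + 55 = 140
N̂ = 65650 / 140 ≈ 468.9 → 469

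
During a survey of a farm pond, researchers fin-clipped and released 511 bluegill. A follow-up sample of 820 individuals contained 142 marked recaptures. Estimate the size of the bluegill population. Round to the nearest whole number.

N = (511 × 820) / 142 = 419020 / 142 ≈ 2950.8 → 2951

N ≈ 2951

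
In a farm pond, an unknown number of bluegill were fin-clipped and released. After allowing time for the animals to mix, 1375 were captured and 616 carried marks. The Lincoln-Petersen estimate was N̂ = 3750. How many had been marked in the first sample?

M = 1680

From N = M·C/R: M = N·R / C = 3750·616 / 1375 = 2310000 / 1375 = 1680.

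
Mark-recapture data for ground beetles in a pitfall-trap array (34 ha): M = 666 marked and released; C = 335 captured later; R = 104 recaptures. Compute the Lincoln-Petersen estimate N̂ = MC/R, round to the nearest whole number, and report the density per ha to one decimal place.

density ≈ 63.1 ground beetles per ha

N̂ = 666·335/104 = 223110/104 ≈ 2145.3 → 2145
Density = N̂ / area = 2145 / 34 ≈ 63.09 → 63.1 per ha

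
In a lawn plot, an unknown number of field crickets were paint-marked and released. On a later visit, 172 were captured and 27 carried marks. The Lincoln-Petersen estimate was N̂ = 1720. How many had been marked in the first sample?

M = 270

From N = M·C/R: M = N·R / C = 1720·27 / 172 = 46440 / 172 = 270.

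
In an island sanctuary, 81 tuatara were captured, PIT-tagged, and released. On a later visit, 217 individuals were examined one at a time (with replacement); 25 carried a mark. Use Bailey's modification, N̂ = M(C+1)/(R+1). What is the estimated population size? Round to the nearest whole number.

N̂ = 81·(217+1)/(25+1) = 81·218/26 = 17658/26 ≈ 679.2 → 679

N ≈ 679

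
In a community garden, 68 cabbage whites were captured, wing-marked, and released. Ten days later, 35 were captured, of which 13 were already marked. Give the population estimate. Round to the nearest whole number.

N = (68 × 35) / 13 = 2380 / 13 ≈ 183.1 → 183

N ≈ 183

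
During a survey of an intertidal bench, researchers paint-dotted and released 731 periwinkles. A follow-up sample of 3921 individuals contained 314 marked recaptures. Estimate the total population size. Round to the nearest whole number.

The marked fraction in the recapture sample should equal the marked fraction in the population: 314/3921 = 731/N.
N = (731 × 3921) / 314 = 2866251 / 314 ≈ 9128.2 → 9128

N ≈ 9128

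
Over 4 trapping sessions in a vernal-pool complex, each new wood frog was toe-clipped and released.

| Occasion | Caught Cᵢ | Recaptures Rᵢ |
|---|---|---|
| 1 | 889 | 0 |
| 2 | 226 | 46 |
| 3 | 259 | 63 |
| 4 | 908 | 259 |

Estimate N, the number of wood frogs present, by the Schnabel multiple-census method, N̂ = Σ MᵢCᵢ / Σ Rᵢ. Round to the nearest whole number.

Marked at large before each occasion: Mᵢ = Σⱼ<ᵢ (Cⱼ − Rⱼ) → M1=0, M2=889, M3=1069, M4=1265
Σ MᵢCᵢ = 0·889 + 889·226 + 1069·259 + 1265·908 = 0 + 200914 + 276871 + 1148620 = 1626405
Σ Rᵢ = 0 + 46 + 63 + 259 = 368
N̂ = 1626405 / 368 ≈ 4419.6 → 4420

N ≈ 4420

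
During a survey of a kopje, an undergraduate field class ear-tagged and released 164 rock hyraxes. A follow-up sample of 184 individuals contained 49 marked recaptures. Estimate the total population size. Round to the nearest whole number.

N = (164 × 184) / 49 = 30176 / 49 ≈ 615.8 → 616

N ≈ 616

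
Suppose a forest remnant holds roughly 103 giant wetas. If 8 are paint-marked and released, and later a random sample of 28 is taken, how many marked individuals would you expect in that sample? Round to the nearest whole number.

The marked fraction of the population is 8/103, so in a sample of 28 expect C·(M/N) marked.
E[R] = 8 × 28 / 103 = 224 / 103 ≈ 2.2 → 2

expected recaptures ≈ 2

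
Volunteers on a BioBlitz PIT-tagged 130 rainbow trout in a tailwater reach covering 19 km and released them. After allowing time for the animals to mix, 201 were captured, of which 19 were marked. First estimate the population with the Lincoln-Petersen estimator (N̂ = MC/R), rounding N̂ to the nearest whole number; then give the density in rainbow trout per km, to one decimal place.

density ≈ 72.4 rainbow trout per km

N̂ = 130·201/19 = 26130/19 ≈ 1375.3 → 1375
Density = N̂ / area = 1375 / 19 ≈ 72.37 → 72.4 per km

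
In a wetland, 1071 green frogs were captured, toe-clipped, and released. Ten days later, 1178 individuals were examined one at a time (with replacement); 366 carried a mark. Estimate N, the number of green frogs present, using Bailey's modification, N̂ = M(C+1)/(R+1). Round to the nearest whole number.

N̂ = 1071·(1178+1)/(366+1) = 1071·1179/367 = 1262709/367 ≈ 3440.6 → 3441

N ≈ 3441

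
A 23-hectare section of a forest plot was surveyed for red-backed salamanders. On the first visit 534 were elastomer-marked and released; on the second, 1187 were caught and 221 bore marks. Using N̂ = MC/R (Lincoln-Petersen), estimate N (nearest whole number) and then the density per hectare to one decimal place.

N̂ = 534·1187/221 = 633858/221 ≈ 2868.1 → 2868
Density = N̂ / area = 2868 / 23 ≈ 124.70 → 124.7 per hectare

density ≈ 124.7 red-backed salamanders per hectare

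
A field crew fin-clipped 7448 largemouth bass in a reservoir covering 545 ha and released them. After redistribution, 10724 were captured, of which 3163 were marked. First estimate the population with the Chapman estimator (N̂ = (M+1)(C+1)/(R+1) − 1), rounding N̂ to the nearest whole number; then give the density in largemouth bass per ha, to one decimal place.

N̂ = 7449·10725/3164 − 1 = 79890525/3164 − 1 ≈ 25248.8 → 25249
Density = N̂ / area = 25249 / 545 ≈ 46.33 → 46.3 per ha

density ≈ 46.3 largemouth bass per ha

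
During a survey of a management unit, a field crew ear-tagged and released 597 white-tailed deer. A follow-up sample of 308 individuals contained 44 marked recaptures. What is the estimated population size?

N = 4179

If marked individuals mix randomly, R/C ≈ M/N, giving N ≈ M·C/R.
N = (597 × 308) / 44 = 183876 / 44 = 4179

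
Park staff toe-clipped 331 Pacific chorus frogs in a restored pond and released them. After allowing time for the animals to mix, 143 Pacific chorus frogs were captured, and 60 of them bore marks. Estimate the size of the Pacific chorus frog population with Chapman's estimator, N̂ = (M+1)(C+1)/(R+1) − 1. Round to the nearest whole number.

N ≈ 783

N̂ = (331+1)(143+1)/(60+1) − 1 = 332·144/61 − 1
= 47808/61 − 1 ≈ 783.7 − 1 ≈ 782.7 → 783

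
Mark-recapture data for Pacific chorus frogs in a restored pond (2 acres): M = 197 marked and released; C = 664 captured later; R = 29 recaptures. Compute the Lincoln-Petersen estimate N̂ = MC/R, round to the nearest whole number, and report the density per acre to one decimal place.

N̂ = 197·664/29 = 130808/29 ≈ 4510.6 → 4511
Density = N̂ / area = 4511 / 2 ≈ 2255.50 → 2255.5 per acre

density ≈ 2255.5 Pacific chorus frogs per acre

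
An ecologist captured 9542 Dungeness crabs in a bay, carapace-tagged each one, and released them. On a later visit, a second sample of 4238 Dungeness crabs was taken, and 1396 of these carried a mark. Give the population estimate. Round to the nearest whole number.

N ≈ 28,968

Lincoln-Petersen assumes M/N = R/C, so N = M·C / R.
N = (9542 × 4238) / 1396 = 40438996 / 1396 ≈ 28967.8 → 28968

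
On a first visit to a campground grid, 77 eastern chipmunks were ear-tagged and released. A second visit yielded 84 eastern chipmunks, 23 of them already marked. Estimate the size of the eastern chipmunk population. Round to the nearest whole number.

Lincoln-Petersen assumes M/N = R/C, so N = M·C / R.
N = (77 × 84) / 23 = 6468 / 23 ≈ 281.2 → 281

N ≈ 281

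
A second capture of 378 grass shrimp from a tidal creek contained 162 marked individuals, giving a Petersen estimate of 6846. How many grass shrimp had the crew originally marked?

From N = M·C/R: M = N·R / C = 6846·162 / 378 = 1109052 / 378 = 2934.

M = 2934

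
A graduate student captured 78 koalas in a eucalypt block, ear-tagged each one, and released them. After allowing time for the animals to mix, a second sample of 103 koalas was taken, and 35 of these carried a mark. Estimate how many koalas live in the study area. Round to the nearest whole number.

N ≈ 230

The marked fraction in the recapture sample should equal the marked fraction in the population: 35/103 = 78/N.
N = (78 × 103) / 35 = 8034 / 35 ≈ 229.5 → 230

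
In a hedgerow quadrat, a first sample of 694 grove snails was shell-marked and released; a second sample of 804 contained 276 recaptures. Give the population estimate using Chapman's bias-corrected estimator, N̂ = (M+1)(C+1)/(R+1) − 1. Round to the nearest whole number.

N̂ = (694+1)(804+1)/(276+1) − 1 = 695·805/277 − 1
= 559475/277 − 1 ≈ 2019.8 − 1 ≈ 2018.8 → 2019

N ≈ 2019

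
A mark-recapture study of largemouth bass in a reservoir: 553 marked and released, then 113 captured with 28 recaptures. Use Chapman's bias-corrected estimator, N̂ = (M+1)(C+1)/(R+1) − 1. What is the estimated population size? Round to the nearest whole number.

N ≈ 2177

N̂ = (553+1)(113+1)/(28+1) − 1 = 554·114/29 − 1
= 63156/29 − 1 ≈ 2177.8 − 1 ≈ 2176.8 → 2177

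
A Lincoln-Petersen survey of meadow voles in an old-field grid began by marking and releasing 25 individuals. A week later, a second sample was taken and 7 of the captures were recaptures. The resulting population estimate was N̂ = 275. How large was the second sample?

From N = M·C/R: C = N·R / M = 275·7 / 25 = 1925 / 25 = 77.

C = 77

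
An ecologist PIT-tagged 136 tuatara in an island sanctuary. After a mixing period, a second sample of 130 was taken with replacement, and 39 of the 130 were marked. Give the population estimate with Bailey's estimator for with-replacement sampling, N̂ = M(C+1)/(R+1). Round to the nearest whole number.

N̂ = 136·(130+1)/(39+1) = 136·131/40 = 17816/40 ≈ 445.4 → 445

N ≈ 445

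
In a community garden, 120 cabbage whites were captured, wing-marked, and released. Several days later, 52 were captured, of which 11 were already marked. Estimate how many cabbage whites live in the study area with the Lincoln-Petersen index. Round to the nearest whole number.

N = (120 × 52) / 11 = 6240 / 11 ≈ 567.3 → 567

N ≈ 567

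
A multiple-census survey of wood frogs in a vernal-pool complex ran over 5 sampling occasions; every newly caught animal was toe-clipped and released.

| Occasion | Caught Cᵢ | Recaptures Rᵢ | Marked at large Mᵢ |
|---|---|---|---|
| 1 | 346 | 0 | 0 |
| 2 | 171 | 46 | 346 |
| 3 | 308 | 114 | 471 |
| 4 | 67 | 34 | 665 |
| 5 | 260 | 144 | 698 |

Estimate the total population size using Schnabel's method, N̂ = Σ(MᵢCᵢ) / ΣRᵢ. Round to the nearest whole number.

Σ MᵢCᵢ = 0·346 + 346·171 + 471·308 + 665·67 + 698·260 = 0 + 59166 + 145068 + 44555 + 181480 = 430269
Σ Rᵢ = 0 + 46 + 114 + 34 + 144 = 338
N̂ = 430269 / 338 ≈ 1273.0 → 1273

N ≈ 1273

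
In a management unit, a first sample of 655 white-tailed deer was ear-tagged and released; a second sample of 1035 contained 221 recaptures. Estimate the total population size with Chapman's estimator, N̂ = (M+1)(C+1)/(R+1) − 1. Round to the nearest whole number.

N ≈ 3060

N̂ = (655+1)(1035+1)/(221+1) − 1 = 656·1036/222 − 1
= 679616/222 − 1 ≈ 3061.3 − 1 ≈ 3060.3 → 3060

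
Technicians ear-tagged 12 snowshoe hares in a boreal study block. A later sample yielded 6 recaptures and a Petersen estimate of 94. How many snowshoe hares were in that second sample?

C = 47

From N = M·C/R: C = N·R / M = 94·6 / 12 = 564 / 12 = 47.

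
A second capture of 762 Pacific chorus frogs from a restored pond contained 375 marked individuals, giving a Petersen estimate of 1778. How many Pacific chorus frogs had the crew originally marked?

M = 875

From N = M·C/R: M = N·R / C = 1778·375 / 762 = 666750 / 762 = 875.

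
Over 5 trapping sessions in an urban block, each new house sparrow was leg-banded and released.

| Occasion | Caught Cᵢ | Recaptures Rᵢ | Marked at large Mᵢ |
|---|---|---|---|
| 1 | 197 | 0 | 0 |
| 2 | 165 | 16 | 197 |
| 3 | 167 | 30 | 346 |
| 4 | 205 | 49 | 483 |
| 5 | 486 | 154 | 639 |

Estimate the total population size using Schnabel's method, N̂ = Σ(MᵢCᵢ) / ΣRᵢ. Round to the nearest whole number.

N ≈ 2007

Σ MᵢCᵢ = 0·197 + 197·165 + 346·167 + 483·205 + 639·486 = 0 + 32505 + 57782 + 99015 + 310554 = 499856
Σ Rᵢ = 0 + 16 + 30 + 49 + 154 = 249
N̂ = 499856 / 249 ≈ 2007.45 → 2007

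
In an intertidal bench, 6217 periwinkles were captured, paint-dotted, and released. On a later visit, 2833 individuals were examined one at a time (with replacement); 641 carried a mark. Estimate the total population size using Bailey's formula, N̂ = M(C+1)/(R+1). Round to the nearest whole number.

N ≈ 27,444

N̂ = 6217·(2833+1)/(641+1) = 6217·2834/642 = 17618978/642 ≈ 27443.9 → 27444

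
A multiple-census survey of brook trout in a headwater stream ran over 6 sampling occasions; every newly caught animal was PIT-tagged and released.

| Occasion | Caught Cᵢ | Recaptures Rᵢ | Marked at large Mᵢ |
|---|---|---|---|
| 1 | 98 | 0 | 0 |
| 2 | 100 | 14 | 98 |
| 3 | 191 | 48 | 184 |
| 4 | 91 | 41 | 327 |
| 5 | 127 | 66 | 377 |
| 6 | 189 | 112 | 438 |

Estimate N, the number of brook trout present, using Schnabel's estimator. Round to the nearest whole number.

N ≈ 731

Σ MᵢCᵢ = 0·98 + 98·100 + 184·191 + 327·91 + 377·127 + 438·189 = 0 + 9800 + 35144 + 29757 + 47879 + 82782 = 205362
Σ Rᵢ = 0 + 14 + 48 + 41 + 66 + 112 = 281
N̂ = 205362 / 281 ≈ 730.8 → 731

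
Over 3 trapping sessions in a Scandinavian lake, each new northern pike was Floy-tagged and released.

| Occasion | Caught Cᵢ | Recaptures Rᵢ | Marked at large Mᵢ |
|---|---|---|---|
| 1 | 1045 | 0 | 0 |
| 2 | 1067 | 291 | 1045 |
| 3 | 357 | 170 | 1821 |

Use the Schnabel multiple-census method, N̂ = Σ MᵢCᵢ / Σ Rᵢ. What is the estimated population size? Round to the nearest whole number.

N ≈ 3829

Σ MᵢCᵢ = 0·1045 + 1045·1067 + 1821·357 = 0 + 1115015 + 650097 = 1765112
Σ Rᵢ = 0 + 291 + 170 = 461
N̂ = 1765112 / 461 ≈ 3828.9 → 3829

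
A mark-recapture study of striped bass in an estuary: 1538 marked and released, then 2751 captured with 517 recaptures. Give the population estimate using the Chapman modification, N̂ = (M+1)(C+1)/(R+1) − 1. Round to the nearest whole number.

N̂ = (1538+1)(2751+1)/(517+1) − 1 = 1539·2752/518 − 1
= 4235328/518 − 1 ≈ 8176.3 − 1 ≈ 8175.3 → 8175

N ≈ 8175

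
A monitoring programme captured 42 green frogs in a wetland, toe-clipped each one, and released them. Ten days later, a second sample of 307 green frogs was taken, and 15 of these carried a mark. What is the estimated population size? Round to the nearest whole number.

N ≈ 860

Lincoln-Petersen assumes M/N = R/C, so N = M·C / R.
N = (42 × 307) / 15 = 12894 / 15 ≈ 859.6 → 860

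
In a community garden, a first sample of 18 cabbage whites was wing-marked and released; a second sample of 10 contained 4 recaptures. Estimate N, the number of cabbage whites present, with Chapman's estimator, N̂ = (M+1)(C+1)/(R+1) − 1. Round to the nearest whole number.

N̂ = (18+1)(10+1)/(4+1) − 1 = 19·11/5 − 1
= 209/5 − 1 ≈ 41.8 − 1 ≈ 40.8 → 41

N ≈ 41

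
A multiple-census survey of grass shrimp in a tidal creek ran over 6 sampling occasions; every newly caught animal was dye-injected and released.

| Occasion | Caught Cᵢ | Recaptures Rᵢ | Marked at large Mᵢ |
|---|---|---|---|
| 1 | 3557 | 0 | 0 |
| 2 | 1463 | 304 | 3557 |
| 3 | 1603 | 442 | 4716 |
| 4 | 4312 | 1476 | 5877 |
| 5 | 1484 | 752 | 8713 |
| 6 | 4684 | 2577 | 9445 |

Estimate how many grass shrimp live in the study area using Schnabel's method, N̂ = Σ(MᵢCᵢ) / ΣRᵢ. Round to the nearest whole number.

Σ MᵢCᵢ = 0·3557 + 3557·1463 + 4716·1603 + 5877·4312 + 8713·1484 + 9445·4684 = 0 + 5203891 + 7559748 + 25341624 + 12930092 + 44240380 = 95275735
Σ Rᵢ = 0 + 304 + 442 + 1476 + 752 + 2577 = 5551
N̂ = 95275735 / 5551 ≈ 17163.7 → 17164

N ≈ 17,164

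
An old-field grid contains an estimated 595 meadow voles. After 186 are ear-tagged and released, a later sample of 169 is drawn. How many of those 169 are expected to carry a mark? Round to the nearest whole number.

expected recaptures ≈ 53

Expected recaptures E[R] = M·C / N.
E[R] = 186 × 169 / 595 = 31434 / 595 ≈ 52.8 → 53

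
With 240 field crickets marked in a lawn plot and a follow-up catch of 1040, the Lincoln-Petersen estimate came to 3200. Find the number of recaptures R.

R = 78

From N = M·C/R: R = M·C / N = 240·1040 / 3200 = 249600 / 3200 = 78.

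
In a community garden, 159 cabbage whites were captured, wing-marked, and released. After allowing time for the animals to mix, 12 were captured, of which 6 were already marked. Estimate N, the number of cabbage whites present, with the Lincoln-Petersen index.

N = 318

N = (159 × 12) / 6 = 1908 / 6 = 318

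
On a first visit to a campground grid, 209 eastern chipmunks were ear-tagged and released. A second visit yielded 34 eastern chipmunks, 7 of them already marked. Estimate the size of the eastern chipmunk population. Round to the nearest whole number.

N ≈ 1015

The marked fraction in the recapture sample should equal the marked fraction in the population: 7/34 = 209/N.
N = (209 × 34) / 7 = 7106 / 7 ≈ 1015.1 → 1015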